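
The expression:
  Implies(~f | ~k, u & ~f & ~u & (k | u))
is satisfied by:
  {f: True, k: True}


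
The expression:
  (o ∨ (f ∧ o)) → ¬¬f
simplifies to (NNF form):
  f ∨ ¬o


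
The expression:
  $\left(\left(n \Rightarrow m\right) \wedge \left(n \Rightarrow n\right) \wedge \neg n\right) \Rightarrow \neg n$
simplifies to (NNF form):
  $\text{True}$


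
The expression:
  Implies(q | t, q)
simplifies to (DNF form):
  q | ~t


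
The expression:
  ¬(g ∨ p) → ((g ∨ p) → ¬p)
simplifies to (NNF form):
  True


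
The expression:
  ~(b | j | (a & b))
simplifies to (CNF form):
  ~b & ~j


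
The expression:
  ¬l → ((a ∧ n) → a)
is always true.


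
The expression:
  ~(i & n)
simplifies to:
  ~i | ~n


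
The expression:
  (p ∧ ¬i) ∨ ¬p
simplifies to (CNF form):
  ¬i ∨ ¬p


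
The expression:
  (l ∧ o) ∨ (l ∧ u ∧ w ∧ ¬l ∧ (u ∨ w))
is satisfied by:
  {o: True, l: True}


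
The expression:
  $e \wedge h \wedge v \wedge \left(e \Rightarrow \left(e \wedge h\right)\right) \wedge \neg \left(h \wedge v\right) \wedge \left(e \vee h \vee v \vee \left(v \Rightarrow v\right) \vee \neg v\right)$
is never true.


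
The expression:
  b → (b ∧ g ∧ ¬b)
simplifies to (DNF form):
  ¬b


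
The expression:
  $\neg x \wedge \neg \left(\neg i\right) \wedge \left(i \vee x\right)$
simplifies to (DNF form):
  $i \wedge \neg x$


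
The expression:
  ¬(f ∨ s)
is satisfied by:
  {f: False, s: False}


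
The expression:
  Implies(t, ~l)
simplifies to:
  ~l | ~t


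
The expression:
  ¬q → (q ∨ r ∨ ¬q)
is always true.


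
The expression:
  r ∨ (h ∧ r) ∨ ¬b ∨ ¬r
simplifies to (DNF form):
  True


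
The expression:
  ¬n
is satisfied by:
  {n: False}


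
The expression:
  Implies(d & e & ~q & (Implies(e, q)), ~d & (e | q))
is always true.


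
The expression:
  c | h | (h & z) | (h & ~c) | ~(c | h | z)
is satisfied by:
  {c: True, h: True, z: False}
  {c: True, h: False, z: False}
  {h: True, c: False, z: False}
  {c: False, h: False, z: False}
  {c: True, z: True, h: True}
  {c: True, z: True, h: False}
  {z: True, h: True, c: False}


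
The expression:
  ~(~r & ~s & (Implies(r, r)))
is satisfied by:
  {r: True, s: True}
  {r: True, s: False}
  {s: True, r: False}


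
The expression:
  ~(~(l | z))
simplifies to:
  l | z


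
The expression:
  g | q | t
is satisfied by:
  {t: True, q: True, g: True}
  {t: True, q: True, g: False}
  {t: True, g: True, q: False}
  {t: True, g: False, q: False}
  {q: True, g: True, t: False}
  {q: True, g: False, t: False}
  {g: True, q: False, t: False}


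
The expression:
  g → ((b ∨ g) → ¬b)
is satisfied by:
  {g: False, b: False}
  {b: True, g: False}
  {g: True, b: False}


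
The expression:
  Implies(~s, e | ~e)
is always true.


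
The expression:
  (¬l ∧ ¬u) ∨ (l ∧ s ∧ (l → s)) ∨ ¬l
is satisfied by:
  {s: True, l: False}
  {l: False, s: False}
  {l: True, s: True}


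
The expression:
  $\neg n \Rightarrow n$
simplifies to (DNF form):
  $n$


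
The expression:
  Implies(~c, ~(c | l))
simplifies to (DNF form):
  c | ~l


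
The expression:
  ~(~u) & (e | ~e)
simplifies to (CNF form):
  u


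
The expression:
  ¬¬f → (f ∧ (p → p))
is always true.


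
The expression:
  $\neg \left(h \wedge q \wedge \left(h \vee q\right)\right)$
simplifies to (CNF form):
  $\neg h \vee \neg q$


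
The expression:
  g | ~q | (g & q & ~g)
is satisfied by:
  {g: True, q: False}
  {q: False, g: False}
  {q: True, g: True}


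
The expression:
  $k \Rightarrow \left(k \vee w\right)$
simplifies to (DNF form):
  $\text{True}$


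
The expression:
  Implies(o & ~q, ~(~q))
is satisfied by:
  {q: True, o: False}
  {o: False, q: False}
  {o: True, q: True}


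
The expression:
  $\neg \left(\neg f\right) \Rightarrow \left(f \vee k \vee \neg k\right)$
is always true.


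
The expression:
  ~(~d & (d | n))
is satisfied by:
  {d: True, n: False}
  {n: False, d: False}
  {n: True, d: True}


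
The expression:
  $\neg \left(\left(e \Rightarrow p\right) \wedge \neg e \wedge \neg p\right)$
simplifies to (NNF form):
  $e \vee p$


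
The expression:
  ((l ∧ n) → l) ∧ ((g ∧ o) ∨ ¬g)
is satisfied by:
  {o: True, g: False}
  {g: False, o: False}
  {g: True, o: True}


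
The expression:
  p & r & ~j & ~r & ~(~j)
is never true.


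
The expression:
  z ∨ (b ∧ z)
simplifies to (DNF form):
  z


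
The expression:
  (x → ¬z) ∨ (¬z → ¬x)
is always true.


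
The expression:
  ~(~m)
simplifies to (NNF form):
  m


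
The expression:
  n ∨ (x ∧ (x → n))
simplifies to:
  n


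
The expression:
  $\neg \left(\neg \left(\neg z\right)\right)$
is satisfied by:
  {z: False}


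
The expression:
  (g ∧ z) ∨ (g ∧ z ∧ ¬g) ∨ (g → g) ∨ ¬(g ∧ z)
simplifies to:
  True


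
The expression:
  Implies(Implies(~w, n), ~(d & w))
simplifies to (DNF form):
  ~d | ~w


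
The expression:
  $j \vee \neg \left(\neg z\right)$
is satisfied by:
  {z: True, j: True}
  {z: True, j: False}
  {j: True, z: False}


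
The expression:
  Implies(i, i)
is always true.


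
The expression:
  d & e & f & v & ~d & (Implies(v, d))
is never true.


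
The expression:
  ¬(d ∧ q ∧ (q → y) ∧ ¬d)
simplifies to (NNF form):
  True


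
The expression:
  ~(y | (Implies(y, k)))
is never true.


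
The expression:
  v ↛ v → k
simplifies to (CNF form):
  True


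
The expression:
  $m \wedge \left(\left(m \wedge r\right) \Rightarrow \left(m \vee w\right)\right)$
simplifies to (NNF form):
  $m$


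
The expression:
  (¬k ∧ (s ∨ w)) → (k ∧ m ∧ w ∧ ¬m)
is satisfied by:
  {k: True, s: False, w: False}
  {k: True, w: True, s: False}
  {k: True, s: True, w: False}
  {k: True, w: True, s: True}
  {w: False, s: False, k: False}


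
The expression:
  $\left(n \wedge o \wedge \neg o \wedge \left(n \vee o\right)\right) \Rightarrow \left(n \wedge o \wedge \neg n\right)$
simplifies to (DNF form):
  $\text{True}$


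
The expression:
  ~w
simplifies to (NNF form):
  ~w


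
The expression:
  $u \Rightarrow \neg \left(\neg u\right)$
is always true.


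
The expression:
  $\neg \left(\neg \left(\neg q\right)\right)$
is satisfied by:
  {q: False}


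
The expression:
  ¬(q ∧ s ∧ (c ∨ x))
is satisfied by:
  {x: False, s: False, q: False, c: False}
  {c: True, x: False, s: False, q: False}
  {x: True, c: False, s: False, q: False}
  {c: True, x: True, s: False, q: False}
  {q: True, c: False, x: False, s: False}
  {q: True, c: True, x: False, s: False}
  {q: True, x: True, c: False, s: False}
  {q: True, c: True, x: True, s: False}
  {s: True, q: False, x: False, c: False}
  {s: True, c: True, q: False, x: False}
  {s: True, x: True, q: False, c: False}
  {c: True, s: True, x: True, q: False}
  {s: True, q: True, c: False, x: False}


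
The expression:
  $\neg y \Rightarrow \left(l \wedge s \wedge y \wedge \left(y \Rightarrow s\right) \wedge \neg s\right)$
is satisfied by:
  {y: True}


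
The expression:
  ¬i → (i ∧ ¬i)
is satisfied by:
  {i: True}


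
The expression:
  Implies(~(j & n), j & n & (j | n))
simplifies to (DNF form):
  j & n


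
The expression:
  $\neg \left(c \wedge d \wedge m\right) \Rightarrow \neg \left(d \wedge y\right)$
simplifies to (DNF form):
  $\left(c \wedge m\right) \vee \neg d \vee \neg y$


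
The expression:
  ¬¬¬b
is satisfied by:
  {b: False}


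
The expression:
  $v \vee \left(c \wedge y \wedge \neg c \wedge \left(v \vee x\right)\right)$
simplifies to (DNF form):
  $v$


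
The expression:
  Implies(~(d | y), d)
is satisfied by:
  {y: True, d: True}
  {y: True, d: False}
  {d: True, y: False}


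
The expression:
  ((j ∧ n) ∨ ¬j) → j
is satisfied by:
  {j: True}


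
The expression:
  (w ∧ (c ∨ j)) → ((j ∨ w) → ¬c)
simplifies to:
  ¬c ∨ ¬w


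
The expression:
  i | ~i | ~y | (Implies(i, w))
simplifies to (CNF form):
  True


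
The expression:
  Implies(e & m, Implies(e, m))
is always true.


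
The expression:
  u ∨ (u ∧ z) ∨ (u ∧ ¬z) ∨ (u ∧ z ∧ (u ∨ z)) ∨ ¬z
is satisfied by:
  {u: True, z: False}
  {z: False, u: False}
  {z: True, u: True}


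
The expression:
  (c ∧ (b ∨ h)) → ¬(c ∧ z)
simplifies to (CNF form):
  (¬b ∨ ¬c ∨ ¬z) ∧ (¬c ∨ ¬h ∨ ¬z)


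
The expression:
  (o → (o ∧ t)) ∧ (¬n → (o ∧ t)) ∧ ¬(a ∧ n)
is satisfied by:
  {t: True, o: True, a: False, n: False}
  {t: True, n: True, a: False, o: False}
  {n: True, t: False, a: False, o: False}
  {t: True, o: True, n: True, a: False}
  {t: True, o: True, a: True, n: False}


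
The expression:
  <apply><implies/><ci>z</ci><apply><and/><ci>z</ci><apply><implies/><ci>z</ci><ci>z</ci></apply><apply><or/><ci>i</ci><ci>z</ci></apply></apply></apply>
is always true.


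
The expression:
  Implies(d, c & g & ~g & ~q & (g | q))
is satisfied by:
  {d: False}


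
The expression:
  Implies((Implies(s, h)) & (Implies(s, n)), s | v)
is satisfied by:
  {v: True, s: True}
  {v: True, s: False}
  {s: True, v: False}


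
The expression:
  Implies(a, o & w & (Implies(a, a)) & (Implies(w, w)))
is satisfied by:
  {w: True, o: True, a: False}
  {w: True, o: False, a: False}
  {o: True, w: False, a: False}
  {w: False, o: False, a: False}
  {a: True, w: True, o: True}


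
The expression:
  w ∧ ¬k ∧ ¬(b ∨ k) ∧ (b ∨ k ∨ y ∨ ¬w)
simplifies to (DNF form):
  w ∧ y ∧ ¬b ∧ ¬k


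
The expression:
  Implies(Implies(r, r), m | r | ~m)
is always true.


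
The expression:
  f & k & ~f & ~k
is never true.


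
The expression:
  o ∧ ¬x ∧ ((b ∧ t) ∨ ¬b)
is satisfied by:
  {t: True, o: True, x: False, b: False}
  {o: True, t: False, x: False, b: False}
  {b: True, t: True, o: True, x: False}


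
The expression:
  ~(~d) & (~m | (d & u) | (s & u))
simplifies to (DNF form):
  (d & u) | (d & ~m)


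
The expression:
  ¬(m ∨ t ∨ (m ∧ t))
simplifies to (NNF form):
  ¬m ∧ ¬t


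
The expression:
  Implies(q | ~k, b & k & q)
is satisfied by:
  {b: True, k: True, q: False}
  {k: True, q: False, b: False}
  {b: True, q: True, k: True}


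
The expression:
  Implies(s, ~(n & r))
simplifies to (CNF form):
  ~n | ~r | ~s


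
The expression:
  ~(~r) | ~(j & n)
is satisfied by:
  {r: True, n: False, j: False}
  {n: False, j: False, r: False}
  {r: True, j: True, n: False}
  {j: True, n: False, r: False}
  {r: True, n: True, j: False}
  {n: True, r: False, j: False}
  {r: True, j: True, n: True}


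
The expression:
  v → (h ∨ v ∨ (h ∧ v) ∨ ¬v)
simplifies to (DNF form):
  True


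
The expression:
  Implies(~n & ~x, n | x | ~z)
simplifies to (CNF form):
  n | x | ~z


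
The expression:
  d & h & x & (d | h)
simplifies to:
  d & h & x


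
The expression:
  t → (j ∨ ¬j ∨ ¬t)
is always true.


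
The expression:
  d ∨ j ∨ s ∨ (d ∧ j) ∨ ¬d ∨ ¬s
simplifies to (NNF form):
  True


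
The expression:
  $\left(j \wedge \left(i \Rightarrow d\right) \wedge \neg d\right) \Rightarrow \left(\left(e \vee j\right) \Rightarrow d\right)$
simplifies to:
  $d \vee i \vee \neg j$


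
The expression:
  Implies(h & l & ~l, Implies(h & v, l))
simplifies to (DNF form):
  True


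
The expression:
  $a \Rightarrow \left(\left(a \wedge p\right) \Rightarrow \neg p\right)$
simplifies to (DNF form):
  $\neg a \vee \neg p$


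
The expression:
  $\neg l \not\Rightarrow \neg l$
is never true.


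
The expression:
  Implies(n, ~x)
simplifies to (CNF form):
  ~n | ~x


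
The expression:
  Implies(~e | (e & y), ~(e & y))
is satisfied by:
  {e: False, y: False}
  {y: True, e: False}
  {e: True, y: False}


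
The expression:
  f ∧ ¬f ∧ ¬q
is never true.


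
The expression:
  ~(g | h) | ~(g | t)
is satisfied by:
  {g: False, h: False, t: False}
  {t: True, g: False, h: False}
  {h: True, g: False, t: False}


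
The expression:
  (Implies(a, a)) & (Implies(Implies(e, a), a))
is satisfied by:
  {a: True, e: True}
  {a: True, e: False}
  {e: True, a: False}


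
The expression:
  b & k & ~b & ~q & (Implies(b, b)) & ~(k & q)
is never true.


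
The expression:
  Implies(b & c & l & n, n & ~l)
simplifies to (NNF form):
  ~b | ~c | ~l | ~n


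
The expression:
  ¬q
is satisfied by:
  {q: False}


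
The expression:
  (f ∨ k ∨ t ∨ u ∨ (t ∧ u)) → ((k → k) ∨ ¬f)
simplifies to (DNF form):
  True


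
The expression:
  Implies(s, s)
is always true.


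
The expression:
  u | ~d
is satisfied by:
  {u: True, d: False}
  {d: False, u: False}
  {d: True, u: True}


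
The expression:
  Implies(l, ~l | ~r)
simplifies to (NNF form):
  ~l | ~r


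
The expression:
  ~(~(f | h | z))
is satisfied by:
  {z: True, h: True, f: True}
  {z: True, h: True, f: False}
  {z: True, f: True, h: False}
  {z: True, f: False, h: False}
  {h: True, f: True, z: False}
  {h: True, f: False, z: False}
  {f: True, h: False, z: False}


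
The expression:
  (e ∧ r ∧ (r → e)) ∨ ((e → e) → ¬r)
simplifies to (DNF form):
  e ∨ ¬r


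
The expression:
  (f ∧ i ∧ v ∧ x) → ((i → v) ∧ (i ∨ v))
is always true.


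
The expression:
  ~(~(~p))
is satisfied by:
  {p: False}


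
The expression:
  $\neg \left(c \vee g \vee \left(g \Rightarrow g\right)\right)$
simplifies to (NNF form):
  $\text{False}$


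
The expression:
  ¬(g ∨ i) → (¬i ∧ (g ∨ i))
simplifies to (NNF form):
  g ∨ i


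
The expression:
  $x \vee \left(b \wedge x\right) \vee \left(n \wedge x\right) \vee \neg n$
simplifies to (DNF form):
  $x \vee \neg n$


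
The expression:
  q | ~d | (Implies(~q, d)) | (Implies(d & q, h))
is always true.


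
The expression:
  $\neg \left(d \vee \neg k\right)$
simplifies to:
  $k \wedge \neg d$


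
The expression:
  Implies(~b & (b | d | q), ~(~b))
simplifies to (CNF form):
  (b | ~d) & (b | ~q)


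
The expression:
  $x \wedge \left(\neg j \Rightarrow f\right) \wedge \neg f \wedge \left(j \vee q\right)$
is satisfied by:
  {j: True, x: True, f: False}


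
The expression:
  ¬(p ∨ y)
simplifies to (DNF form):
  ¬p ∧ ¬y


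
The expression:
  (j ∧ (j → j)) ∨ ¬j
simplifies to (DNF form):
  True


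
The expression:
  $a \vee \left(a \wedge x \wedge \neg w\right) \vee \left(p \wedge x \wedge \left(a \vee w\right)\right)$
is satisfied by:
  {a: True, x: True, w: True, p: True}
  {a: True, x: True, w: True, p: False}
  {a: True, x: True, p: True, w: False}
  {a: True, x: True, p: False, w: False}
  {a: True, w: True, p: True, x: False}
  {a: True, w: True, p: False, x: False}
  {a: True, w: False, p: True, x: False}
  {a: True, w: False, p: False, x: False}
  {x: True, w: True, p: True, a: False}


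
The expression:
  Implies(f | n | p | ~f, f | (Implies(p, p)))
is always true.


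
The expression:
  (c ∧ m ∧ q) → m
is always true.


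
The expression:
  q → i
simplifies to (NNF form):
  i ∨ ¬q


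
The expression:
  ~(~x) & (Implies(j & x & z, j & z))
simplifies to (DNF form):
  x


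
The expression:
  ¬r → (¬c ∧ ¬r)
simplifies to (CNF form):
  r ∨ ¬c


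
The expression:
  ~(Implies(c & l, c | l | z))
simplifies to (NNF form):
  False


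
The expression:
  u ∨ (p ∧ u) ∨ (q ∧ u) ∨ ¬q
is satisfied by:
  {u: True, q: False}
  {q: False, u: False}
  {q: True, u: True}


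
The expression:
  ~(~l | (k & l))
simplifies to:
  l & ~k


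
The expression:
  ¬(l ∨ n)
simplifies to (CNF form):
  ¬l ∧ ¬n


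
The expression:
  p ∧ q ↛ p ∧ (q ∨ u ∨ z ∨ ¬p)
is never true.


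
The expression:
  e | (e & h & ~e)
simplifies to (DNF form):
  e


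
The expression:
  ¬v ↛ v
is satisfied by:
  {v: False}


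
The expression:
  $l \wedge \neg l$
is never true.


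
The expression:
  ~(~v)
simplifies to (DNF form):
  v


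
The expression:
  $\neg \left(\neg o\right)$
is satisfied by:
  {o: True}


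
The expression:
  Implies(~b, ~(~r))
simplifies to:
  b | r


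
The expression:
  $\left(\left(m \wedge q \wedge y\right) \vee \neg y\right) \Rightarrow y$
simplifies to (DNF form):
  $y$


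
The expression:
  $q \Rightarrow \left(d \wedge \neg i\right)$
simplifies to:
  $\left(d \wedge \neg i\right) \vee \neg q$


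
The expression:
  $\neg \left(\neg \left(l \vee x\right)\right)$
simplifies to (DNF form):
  $l \vee x$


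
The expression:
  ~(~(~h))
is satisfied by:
  {h: False}


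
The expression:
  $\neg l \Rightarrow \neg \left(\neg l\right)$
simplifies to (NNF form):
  $l$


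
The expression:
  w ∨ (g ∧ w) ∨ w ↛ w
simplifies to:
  w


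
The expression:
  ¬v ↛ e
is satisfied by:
  {v: False, e: False}


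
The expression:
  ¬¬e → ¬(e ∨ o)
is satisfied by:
  {e: False}


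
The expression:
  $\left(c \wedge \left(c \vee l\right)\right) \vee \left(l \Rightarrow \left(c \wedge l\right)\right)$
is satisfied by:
  {c: True, l: False}
  {l: False, c: False}
  {l: True, c: True}


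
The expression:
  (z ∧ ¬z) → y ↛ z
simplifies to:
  True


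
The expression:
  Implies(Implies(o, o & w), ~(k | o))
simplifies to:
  (o & ~w) | (~k & ~o)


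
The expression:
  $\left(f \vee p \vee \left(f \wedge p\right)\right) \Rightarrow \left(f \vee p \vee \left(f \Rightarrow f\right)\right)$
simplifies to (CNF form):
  $\text{True}$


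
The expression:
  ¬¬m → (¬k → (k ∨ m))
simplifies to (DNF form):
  True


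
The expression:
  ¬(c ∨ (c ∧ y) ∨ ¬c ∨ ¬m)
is never true.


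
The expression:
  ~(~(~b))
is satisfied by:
  {b: False}


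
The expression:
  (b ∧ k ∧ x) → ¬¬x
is always true.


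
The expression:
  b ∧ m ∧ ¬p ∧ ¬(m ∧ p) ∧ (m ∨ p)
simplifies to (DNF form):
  b ∧ m ∧ ¬p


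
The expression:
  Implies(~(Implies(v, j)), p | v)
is always true.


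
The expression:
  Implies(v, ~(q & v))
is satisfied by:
  {v: False, q: False}
  {q: True, v: False}
  {v: True, q: False}


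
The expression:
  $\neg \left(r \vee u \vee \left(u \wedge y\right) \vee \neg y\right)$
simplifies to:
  $y \wedge \neg r \wedge \neg u$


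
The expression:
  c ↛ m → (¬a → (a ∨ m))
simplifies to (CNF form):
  a ∨ m ∨ ¬c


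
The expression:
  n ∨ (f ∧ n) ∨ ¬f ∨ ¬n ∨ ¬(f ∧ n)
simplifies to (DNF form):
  True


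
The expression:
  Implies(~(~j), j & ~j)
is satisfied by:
  {j: False}


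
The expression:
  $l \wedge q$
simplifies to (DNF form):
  $l \wedge q$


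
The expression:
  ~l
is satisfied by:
  {l: False}


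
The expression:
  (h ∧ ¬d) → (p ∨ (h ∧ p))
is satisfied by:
  {d: True, p: True, h: False}
  {d: True, h: False, p: False}
  {p: True, h: False, d: False}
  {p: False, h: False, d: False}
  {d: True, p: True, h: True}
  {d: True, h: True, p: False}
  {p: True, h: True, d: False}


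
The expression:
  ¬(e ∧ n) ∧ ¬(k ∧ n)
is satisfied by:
  {e: False, n: False, k: False}
  {k: True, e: False, n: False}
  {e: True, k: False, n: False}
  {k: True, e: True, n: False}
  {n: True, k: False, e: False}


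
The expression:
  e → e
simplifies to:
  True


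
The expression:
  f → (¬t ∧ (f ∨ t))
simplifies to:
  ¬f ∨ ¬t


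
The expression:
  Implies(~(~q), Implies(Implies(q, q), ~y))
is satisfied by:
  {q: False, y: False}
  {y: True, q: False}
  {q: True, y: False}


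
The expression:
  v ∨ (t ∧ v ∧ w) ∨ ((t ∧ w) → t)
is always true.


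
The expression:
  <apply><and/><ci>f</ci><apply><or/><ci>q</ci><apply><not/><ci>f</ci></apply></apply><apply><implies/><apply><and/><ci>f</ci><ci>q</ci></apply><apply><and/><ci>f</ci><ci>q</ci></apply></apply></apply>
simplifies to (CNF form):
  <apply><and/><ci>f</ci><ci>q</ci></apply>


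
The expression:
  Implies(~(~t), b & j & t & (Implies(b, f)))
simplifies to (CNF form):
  (b | ~t) & (f | ~t) & (j | ~t)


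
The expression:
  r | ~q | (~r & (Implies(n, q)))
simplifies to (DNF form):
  True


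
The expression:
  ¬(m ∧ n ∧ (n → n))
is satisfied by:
  {m: False, n: False}
  {n: True, m: False}
  {m: True, n: False}


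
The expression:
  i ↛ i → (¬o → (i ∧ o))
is always true.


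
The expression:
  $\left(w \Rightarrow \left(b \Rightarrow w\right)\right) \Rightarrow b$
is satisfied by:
  {b: True}


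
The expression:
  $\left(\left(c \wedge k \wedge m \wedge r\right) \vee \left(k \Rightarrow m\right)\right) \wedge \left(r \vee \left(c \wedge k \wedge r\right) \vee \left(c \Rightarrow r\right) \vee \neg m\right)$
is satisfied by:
  {r: True, m: True, c: False, k: False}
  {m: True, c: False, k: False, r: False}
  {r: True, m: True, k: True, c: False}
  {m: True, k: True, c: False, r: False}
  {m: True, r: True, c: True, k: False}
  {m: True, r: True, c: True, k: True}
  {r: True, c: False, k: False, m: False}
  {r: False, c: False, k: False, m: False}
  {r: True, c: True, k: False, m: False}
  {c: True, r: False, k: False, m: False}


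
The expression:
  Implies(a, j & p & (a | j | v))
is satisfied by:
  {j: True, p: True, a: False}
  {j: True, p: False, a: False}
  {p: True, j: False, a: False}
  {j: False, p: False, a: False}
  {a: True, j: True, p: True}


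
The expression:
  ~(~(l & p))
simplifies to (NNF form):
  l & p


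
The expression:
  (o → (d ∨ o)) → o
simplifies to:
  o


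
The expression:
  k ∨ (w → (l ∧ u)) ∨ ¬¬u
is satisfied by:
  {k: True, u: True, w: False}
  {k: True, w: False, u: False}
  {u: True, w: False, k: False}
  {u: False, w: False, k: False}
  {k: True, u: True, w: True}
  {k: True, w: True, u: False}
  {u: True, w: True, k: False}


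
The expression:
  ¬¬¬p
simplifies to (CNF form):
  ¬p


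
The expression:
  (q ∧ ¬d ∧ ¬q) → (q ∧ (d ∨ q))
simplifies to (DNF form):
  True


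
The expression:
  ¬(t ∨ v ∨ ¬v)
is never true.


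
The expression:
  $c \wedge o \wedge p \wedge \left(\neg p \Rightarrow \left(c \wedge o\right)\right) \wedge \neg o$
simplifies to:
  $\text{False}$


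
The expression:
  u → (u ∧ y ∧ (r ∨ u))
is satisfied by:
  {y: True, u: False}
  {u: False, y: False}
  {u: True, y: True}


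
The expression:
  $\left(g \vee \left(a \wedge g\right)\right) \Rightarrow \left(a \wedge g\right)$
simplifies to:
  $a \vee \neg g$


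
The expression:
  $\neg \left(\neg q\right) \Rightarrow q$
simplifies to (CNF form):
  $\text{True}$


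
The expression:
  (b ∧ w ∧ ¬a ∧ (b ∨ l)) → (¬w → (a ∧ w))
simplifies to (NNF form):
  True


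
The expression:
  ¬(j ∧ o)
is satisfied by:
  {o: False, j: False}
  {j: True, o: False}
  {o: True, j: False}


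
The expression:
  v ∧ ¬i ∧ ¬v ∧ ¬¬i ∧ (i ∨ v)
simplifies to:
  False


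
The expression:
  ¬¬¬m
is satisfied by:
  {m: False}


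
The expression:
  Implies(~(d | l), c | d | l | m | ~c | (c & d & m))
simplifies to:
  True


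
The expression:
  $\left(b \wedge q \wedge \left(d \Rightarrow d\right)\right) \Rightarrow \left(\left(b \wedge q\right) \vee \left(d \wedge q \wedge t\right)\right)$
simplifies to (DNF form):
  $\text{True}$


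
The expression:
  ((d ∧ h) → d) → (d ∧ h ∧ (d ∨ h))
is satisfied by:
  {h: True, d: True}


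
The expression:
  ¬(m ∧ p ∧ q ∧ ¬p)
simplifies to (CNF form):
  True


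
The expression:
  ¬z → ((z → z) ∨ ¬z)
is always true.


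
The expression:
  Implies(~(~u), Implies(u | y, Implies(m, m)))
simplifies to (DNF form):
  True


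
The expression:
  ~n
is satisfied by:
  {n: False}


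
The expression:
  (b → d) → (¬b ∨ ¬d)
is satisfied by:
  {d: False, b: False}
  {b: True, d: False}
  {d: True, b: False}


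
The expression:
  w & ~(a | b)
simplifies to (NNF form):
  w & ~a & ~b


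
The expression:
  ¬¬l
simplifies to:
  l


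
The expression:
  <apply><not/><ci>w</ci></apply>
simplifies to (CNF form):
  <apply><not/><ci>w</ci></apply>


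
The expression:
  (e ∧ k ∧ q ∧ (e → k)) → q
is always true.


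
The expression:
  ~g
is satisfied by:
  {g: False}


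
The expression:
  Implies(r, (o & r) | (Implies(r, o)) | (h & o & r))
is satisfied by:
  {o: True, r: False}
  {r: False, o: False}
  {r: True, o: True}


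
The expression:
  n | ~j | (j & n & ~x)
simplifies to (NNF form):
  n | ~j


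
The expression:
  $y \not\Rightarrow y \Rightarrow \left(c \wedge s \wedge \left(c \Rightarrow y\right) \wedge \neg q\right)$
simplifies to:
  $\text{True}$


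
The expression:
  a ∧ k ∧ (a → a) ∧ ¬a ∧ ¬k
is never true.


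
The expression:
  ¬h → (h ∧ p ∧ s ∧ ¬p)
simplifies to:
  h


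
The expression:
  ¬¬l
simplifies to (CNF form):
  l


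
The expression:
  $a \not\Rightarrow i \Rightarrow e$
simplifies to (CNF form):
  $e \vee i \vee \neg a$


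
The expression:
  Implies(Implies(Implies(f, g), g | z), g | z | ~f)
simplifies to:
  g | z | ~f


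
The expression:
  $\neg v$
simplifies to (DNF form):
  $\neg v$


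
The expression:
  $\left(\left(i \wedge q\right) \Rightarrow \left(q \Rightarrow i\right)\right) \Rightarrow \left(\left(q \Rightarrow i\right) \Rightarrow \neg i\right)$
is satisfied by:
  {i: False}


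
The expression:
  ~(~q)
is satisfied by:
  {q: True}


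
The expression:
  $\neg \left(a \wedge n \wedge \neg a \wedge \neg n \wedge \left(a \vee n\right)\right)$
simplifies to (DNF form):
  $\text{True}$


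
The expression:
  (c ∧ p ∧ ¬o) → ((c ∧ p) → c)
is always true.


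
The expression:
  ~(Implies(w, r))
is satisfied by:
  {w: True, r: False}


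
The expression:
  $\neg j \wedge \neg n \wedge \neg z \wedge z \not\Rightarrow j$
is never true.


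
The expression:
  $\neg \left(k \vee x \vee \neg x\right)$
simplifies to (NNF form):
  $\text{False}$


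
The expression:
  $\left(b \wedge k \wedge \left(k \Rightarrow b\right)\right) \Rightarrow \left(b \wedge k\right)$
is always true.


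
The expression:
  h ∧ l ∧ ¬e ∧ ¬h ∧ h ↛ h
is never true.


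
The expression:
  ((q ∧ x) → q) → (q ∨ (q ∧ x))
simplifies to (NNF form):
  q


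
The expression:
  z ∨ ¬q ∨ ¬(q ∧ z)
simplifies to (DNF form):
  True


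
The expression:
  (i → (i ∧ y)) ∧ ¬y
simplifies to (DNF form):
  ¬i ∧ ¬y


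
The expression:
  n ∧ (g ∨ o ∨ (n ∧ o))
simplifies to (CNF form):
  n ∧ (g ∨ o)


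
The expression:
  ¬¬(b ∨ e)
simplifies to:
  b ∨ e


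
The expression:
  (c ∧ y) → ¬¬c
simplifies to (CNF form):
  True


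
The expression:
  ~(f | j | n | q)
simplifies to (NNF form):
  ~f & ~j & ~n & ~q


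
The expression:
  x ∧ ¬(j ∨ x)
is never true.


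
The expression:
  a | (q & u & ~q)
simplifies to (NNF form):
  a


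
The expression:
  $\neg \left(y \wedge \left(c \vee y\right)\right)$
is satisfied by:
  {y: False}


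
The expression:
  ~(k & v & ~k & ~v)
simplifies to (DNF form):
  True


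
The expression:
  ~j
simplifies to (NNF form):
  ~j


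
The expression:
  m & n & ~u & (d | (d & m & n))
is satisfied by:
  {m: True, d: True, n: True, u: False}


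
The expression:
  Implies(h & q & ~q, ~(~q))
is always true.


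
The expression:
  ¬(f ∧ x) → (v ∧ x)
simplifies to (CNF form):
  x ∧ (f ∨ v)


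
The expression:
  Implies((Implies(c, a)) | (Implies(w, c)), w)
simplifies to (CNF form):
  w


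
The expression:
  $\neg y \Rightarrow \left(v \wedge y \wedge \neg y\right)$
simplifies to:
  $y$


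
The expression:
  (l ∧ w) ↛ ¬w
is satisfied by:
  {w: True, l: True}


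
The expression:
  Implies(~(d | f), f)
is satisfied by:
  {d: True, f: True}
  {d: True, f: False}
  {f: True, d: False}


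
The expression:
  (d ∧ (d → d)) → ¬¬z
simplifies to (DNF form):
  z ∨ ¬d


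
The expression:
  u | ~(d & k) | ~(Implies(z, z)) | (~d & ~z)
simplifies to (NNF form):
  u | ~d | ~k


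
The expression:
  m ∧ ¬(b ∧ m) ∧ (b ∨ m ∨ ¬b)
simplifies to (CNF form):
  m ∧ ¬b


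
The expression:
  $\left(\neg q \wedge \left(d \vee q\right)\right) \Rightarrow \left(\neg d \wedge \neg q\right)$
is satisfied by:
  {q: True, d: False}
  {d: False, q: False}
  {d: True, q: True}


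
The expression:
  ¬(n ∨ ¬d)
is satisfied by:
  {d: True, n: False}


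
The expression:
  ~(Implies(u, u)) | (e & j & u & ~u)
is never true.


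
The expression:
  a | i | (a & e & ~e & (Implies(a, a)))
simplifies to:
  a | i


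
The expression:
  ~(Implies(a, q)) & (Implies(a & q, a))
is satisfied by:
  {a: True, q: False}


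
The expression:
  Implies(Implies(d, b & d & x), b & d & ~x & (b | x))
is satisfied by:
  {d: True, x: False, b: False}
  {d: True, b: True, x: False}
  {d: True, x: True, b: False}


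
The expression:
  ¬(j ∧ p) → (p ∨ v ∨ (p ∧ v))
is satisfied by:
  {v: True, p: True}
  {v: True, p: False}
  {p: True, v: False}


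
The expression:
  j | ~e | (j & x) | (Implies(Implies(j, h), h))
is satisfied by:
  {h: True, j: True, e: False}
  {h: True, j: False, e: False}
  {j: True, h: False, e: False}
  {h: False, j: False, e: False}
  {h: True, e: True, j: True}
  {h: True, e: True, j: False}
  {e: True, j: True, h: False}


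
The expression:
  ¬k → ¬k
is always true.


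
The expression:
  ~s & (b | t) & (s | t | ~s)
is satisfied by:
  {b: True, t: True, s: False}
  {b: True, t: False, s: False}
  {t: True, b: False, s: False}


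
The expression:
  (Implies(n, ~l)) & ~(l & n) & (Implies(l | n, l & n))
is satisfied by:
  {n: False, l: False}


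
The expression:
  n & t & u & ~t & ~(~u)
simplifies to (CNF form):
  False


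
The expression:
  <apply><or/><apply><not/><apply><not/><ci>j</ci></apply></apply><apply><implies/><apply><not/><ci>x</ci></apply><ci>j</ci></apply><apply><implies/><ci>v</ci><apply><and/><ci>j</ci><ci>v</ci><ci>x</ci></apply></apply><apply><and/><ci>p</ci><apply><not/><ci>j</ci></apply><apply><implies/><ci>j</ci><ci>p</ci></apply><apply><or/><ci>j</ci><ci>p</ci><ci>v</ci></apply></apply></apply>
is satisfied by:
  {x: True, p: True, j: True, v: False}
  {x: True, p: True, j: False, v: False}
  {x: True, j: True, v: False, p: False}
  {x: True, j: False, v: False, p: False}
  {p: True, j: True, v: False, x: False}
  {p: True, j: False, v: False, x: False}
  {j: True, p: False, v: False, x: False}
  {j: False, p: False, v: False, x: False}
  {x: True, p: True, v: True, j: True}
  {x: True, p: True, v: True, j: False}
  {x: True, v: True, j: True, p: False}
  {x: True, v: True, j: False, p: False}
  {v: True, p: True, j: True, x: False}
  {v: True, p: True, j: False, x: False}
  {v: True, j: True, p: False, x: False}


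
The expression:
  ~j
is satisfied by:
  {j: False}


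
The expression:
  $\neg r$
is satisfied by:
  {r: False}


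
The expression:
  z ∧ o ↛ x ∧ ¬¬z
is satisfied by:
  {z: True, o: True, x: False}


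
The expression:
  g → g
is always true.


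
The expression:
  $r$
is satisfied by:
  {r: True}


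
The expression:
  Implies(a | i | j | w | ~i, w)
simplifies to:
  w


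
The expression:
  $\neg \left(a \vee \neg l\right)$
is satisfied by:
  {l: True, a: False}


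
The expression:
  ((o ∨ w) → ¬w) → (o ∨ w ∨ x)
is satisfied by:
  {x: True, o: True, w: True}
  {x: True, o: True, w: False}
  {x: True, w: True, o: False}
  {x: True, w: False, o: False}
  {o: True, w: True, x: False}
  {o: True, w: False, x: False}
  {w: True, o: False, x: False}


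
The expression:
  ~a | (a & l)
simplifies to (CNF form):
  l | ~a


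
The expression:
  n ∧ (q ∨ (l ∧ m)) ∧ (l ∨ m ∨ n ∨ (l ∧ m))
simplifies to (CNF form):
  n ∧ (l ∨ q) ∧ (m ∨ q)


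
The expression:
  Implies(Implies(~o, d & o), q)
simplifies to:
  q | ~o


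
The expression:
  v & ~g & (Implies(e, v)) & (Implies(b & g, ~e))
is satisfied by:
  {v: True, g: False}


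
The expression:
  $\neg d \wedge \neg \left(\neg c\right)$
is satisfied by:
  {c: True, d: False}


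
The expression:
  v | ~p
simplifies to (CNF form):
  v | ~p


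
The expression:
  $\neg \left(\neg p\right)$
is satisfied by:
  {p: True}


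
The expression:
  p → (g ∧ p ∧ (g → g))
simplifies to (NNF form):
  g ∨ ¬p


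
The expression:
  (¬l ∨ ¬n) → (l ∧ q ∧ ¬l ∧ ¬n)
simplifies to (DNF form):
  l ∧ n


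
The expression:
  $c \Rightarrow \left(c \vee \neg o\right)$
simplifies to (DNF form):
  $\text{True}$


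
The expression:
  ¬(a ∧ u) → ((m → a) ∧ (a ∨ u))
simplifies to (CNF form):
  (a ∨ u) ∧ (a ∨ ¬m)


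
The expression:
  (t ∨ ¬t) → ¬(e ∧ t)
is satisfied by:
  {e: False, t: False}
  {t: True, e: False}
  {e: True, t: False}


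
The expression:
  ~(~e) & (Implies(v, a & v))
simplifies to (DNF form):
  (a & e) | (e & ~v)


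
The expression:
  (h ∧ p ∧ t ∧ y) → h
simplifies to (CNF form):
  True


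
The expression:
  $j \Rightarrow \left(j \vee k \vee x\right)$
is always true.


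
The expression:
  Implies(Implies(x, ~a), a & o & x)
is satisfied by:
  {a: True, x: True}


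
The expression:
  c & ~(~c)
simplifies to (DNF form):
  c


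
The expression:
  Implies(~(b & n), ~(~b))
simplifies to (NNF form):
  b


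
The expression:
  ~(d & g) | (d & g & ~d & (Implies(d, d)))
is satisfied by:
  {g: False, d: False}
  {d: True, g: False}
  {g: True, d: False}


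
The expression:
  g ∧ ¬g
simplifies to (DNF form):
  False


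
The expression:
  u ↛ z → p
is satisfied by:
  {z: True, p: True, u: False}
  {z: True, u: False, p: False}
  {p: True, u: False, z: False}
  {p: False, u: False, z: False}
  {z: True, p: True, u: True}
  {z: True, u: True, p: False}
  {p: True, u: True, z: False}


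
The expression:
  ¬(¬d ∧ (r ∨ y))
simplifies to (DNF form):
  d ∨ (¬r ∧ ¬y)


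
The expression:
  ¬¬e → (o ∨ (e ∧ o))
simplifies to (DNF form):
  o ∨ ¬e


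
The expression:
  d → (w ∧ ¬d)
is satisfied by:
  {d: False}


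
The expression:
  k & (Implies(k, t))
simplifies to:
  k & t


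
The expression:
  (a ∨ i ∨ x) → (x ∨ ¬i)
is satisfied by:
  {x: True, i: False}
  {i: False, x: False}
  {i: True, x: True}


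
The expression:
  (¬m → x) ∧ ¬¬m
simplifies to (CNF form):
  m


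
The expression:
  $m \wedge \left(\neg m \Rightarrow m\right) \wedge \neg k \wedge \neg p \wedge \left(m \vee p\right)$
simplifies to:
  $m \wedge \neg k \wedge \neg p$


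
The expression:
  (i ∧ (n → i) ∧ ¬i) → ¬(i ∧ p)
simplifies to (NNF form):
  True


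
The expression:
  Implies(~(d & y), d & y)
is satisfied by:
  {d: True, y: True}


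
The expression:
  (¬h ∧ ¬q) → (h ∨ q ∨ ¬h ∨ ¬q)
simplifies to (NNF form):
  True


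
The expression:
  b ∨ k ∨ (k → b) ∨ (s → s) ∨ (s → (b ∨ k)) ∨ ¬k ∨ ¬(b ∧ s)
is always true.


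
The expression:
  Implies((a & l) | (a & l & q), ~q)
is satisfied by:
  {l: False, q: False, a: False}
  {a: True, l: False, q: False}
  {q: True, l: False, a: False}
  {a: True, q: True, l: False}
  {l: True, a: False, q: False}
  {a: True, l: True, q: False}
  {q: True, l: True, a: False}


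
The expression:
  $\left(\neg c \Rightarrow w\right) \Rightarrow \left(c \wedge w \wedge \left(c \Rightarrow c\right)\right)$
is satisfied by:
  {w: False, c: False}
  {c: True, w: True}


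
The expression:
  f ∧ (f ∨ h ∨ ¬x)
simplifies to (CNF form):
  f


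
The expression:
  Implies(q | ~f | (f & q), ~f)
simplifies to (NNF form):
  ~f | ~q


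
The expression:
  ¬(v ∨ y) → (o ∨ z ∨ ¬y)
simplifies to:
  True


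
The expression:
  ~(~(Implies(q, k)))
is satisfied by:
  {k: True, q: False}
  {q: False, k: False}
  {q: True, k: True}


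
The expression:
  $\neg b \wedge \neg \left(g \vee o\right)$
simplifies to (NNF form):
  $\neg b \wedge \neg g \wedge \neg o$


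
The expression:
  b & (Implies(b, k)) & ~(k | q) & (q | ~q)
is never true.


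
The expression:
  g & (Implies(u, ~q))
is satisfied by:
  {g: True, u: False, q: False}
  {q: True, g: True, u: False}
  {u: True, g: True, q: False}


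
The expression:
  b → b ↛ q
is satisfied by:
  {q: False, b: False}
  {b: True, q: False}
  {q: True, b: False}


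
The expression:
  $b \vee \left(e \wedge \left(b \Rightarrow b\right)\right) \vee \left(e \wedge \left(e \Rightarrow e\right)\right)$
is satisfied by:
  {b: True, e: True}
  {b: True, e: False}
  {e: True, b: False}


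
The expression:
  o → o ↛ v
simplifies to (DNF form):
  ¬o ∨ ¬v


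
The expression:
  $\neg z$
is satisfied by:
  {z: False}


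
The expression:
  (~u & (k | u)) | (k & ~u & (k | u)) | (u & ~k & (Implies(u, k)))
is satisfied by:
  {k: True, u: False}


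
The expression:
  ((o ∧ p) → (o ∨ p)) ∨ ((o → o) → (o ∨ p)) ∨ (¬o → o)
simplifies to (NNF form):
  True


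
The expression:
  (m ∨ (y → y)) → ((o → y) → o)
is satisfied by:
  {o: True}


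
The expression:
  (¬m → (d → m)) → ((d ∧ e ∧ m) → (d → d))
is always true.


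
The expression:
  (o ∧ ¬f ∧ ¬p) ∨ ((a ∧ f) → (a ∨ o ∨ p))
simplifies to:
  True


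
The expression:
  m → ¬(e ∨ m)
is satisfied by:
  {m: False}


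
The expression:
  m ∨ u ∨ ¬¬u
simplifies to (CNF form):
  m ∨ u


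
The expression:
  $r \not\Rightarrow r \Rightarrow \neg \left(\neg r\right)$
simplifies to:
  $\text{True}$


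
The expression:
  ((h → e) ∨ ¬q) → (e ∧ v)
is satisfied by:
  {e: True, h: True, q: True, v: True}
  {e: True, h: True, v: True, q: False}
  {e: True, q: True, v: True, h: False}
  {e: True, v: True, q: False, h: False}
  {h: True, q: True, v: True, e: False}
  {h: True, q: True, v: False, e: False}
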